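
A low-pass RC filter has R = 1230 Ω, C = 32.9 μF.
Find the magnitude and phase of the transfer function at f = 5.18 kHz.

Step 1 — Angular frequency: ω = 2π·5180 = 3.255e+04 rad/s.
Step 2 — Transfer function: H(jω) = 1/(1 + jωRC).
Step 3 — Denominator: 1 + jωRC = 1 + j·3.255e+04·1230·3.29e-05 = 1 + j1317.
Step 4 — H = 5.765e-07 - j0.0007593.
Step 5 — Magnitude: |H| = 0.0007593 (-62.4 dB); phase: φ = -90.0°.

|H| = 0.0007593 (-62.4 dB), φ = -90.0°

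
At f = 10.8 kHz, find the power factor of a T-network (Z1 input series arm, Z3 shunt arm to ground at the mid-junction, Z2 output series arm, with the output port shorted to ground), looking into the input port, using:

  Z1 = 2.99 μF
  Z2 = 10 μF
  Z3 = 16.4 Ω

Step 1 — Angular frequency: ω = 2π·f = 2π·1.08e+04 = 6.786e+04 rad/s.
Step 2 — Component impedances:
  Z1: Z = 1/(jωC) = -j/(ω·C) = 0 - j4.929 Ω
  Z2: Z = 1/(jωC) = -j/(ω·C) = 0 - j1.474 Ω
  Z3: Z = R = 16.4 Ω
Step 3 — With the output port shorted to ground, the output series arm Z2 runs from the junction to ground; the shunt arm Z3 also runs from the junction to ground. They appear in parallel: Z3 || Z2 = 0.1314 - j1.462 Ω.
Step 4 — Series with input arm Z1: Z_in = Z1 + (Z3 || Z2) = 0.1314 - j6.39 Ω = 6.392∠-88.8° Ω.
Step 5 — Power factor: PF = cos(φ) = Re(Z)/|Z| = 0.13136/6.3918 = 0.02055.
Step 6 — Type: Im(Z) = -6.39 ⇒ leading (phase φ = -88.8°).

PF = 0.02055 (leading, φ = -88.8°)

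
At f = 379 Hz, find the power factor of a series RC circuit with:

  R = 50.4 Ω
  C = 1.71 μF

Step 1 — Angular frequency: ω = 2π·f = 2π·379 = 2381 rad/s.
Step 2 — Component impedances:
  R: Z = R = 50.4 Ω
  C: Z = 1/(jωC) = -j/(ω·C) = 0 - j245.6 Ω
Step 3 — Series combination: Z_total = R + C = 50.4 - j245.6 Ω = 250.7∠-78.4° Ω.
Step 4 — Power factor: PF = cos(φ) = Re(Z)/|Z| = 50.4/250.7 = 0.201.
Step 5 — Type: Im(Z) = -245.6 ⇒ leading (phase φ = -78.4°).

PF = 0.201 (leading, φ = -78.4°)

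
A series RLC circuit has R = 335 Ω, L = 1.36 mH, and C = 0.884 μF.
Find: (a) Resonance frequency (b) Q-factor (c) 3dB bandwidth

Step 1 — Resonance: ω₀ = 1/√(LC) = 1/√(0.00136·8.84e-07) = 2.884e+04 rad/s.
Step 2 — f₀ = ω₀/(2π) = 4590 Hz.
Step 3 — Series Q: Q = ω₀L/R = 2.884e+04·0.00136/335 = 0.1171.
Step 4 — Bandwidth: Δω = ω₀/Q = 2.463e+05 rad/s; BW = Δω/(2π) = 3.92e+04 Hz.

(a) f₀ = 4590 Hz  (b) Q = 0.1171  (c) BW = 3.92e+04 Hz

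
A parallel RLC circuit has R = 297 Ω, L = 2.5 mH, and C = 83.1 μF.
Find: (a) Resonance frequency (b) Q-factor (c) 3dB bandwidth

Step 1 — Resonance: ω₀ = 1/√(LC) = 1/√(0.0025·8.31e-05) = 2194 rad/s.
Step 2 — f₀ = ω₀/(2π) = 349.2 Hz.
Step 3 — Parallel Q: Q = R/(ω₀L) = 297/(2194·0.0025) = 54.15.
Step 4 — Bandwidth: Δω = ω₀/Q = 40.52 rad/s; BW = Δω/(2π) = 6.449 Hz.

(a) f₀ = 349.2 Hz  (b) Q = 54.15  (c) BW = 6.449 Hz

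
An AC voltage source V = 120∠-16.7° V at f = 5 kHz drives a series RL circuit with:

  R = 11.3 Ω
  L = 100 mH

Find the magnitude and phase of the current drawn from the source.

Step 1 — Angular frequency: ω = 2π·f = 2π·5000 = 3.142e+04 rad/s.
Step 2 — Component impedances:
  R: Z = R = 11.3 Ω
  L: Z = jωL = j·3.142e+04·0.1 = 0 + j3142 Ω
Step 3 — Series combination: Z_total = R + L = 11.3 + j3142 Ω = 3142∠89.8° Ω.
Step 4 — Source phasor: V = 120∠-16.7° V = 114.9 - j34.48 V.
Step 5 — Ohm's law: I = V / Z_total = (114.9 - j34.48) / (11.3 + j3142) = -0.01084 - j0.03663 A.
Step 6 — Convert to polar: |I| = 0.0382 A, ∠I = -106.5°.

I = 0.0382∠-106.5° A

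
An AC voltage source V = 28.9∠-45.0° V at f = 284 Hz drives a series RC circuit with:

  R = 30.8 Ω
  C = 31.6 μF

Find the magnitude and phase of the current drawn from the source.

Step 1 — Angular frequency: ω = 2π·f = 2π·284 = 1784 rad/s.
Step 2 — Component impedances:
  R: Z = R = 30.8 Ω
  C: Z = 1/(jωC) = -j/(ω·C) = 0 - j17.73 Ω
Step 3 — Series combination: Z_total = R + C = 30.8 - j17.73 Ω = 35.54∠-29.9° Ω.
Step 4 — Source phasor: V = 28.9∠-45.0° V = 20.44 - j20.44 V.
Step 5 — Ohm's law: I = V / Z_total = (20.44 - j20.44) / (30.8 - j17.73) = 0.7852 - j0.2114 A.
Step 6 — Convert to polar: |I| = 0.8132 A, ∠I = -15.1°.

I = 0.8132∠-15.1° A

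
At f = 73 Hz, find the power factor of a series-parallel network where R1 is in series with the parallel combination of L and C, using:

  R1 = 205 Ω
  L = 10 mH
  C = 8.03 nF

Step 1 — Angular frequency: ω = 2π·f = 2π·73 = 458.7 rad/s.
Step 2 — Component impedances:
  R1: Z = R = 205 Ω
  L: Z = jωL = j·458.7·0.01 = 0 + j4.587 Ω
  C: Z = 1/(jωC) = -j/(ω·C) = 0 - j2.715e+05 Ω
Step 3 — Parallel branch: L || C = 1/(1/L + 1/C) = 0 + j4.587 Ω.
Step 4 — Series with R1: Z_total = R1 + (L || C) = 205 + j4.587 Ω = 205.1∠1.3° Ω.
Step 5 — Power factor: PF = cos(φ) = Re(Z)/|Z| = 205/205.0513 = 0.9997.
Step 6 — Type: Im(Z) = 4.587 ⇒ lagging (phase φ = 1.3°).

PF = 0.9997 (lagging, φ = 1.3°)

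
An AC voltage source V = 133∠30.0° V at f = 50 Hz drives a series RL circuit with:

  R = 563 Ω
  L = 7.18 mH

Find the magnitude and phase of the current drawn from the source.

Step 1 — Angular frequency: ω = 2π·f = 2π·50 = 314.2 rad/s.
Step 2 — Component impedances:
  R: Z = R = 563 Ω
  L: Z = jωL = j·314.2·0.00718 = 0 + j2.256 Ω
Step 3 — Series combination: Z_total = R + L = 563 + j2.256 Ω = 563∠0.2° Ω.
Step 4 — Source phasor: V = 133∠30.0° V = 115.2 + j66.5 V.
Step 5 — Ohm's law: I = V / Z_total = (115.2 + j66.5) / (563 + j2.256) = 0.2051 + j0.1173 A.
Step 6 — Convert to polar: |I| = 0.2362 A, ∠I = 29.8°.

I = 0.2362∠29.8° A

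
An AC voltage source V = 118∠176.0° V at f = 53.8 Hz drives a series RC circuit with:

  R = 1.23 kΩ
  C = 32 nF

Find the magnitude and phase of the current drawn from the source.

Step 1 — Angular frequency: ω = 2π·f = 2π·53.8 = 338 rad/s.
Step 2 — Component impedances:
  R: Z = R = 1230 Ω
  C: Z = 1/(jωC) = -j/(ω·C) = 0 - j9.245e+04 Ω
Step 3 — Series combination: Z_total = R + C = 1230 - j9.245e+04 Ω = 9.245e+04∠-89.2° Ω.
Step 4 — Source phasor: V = 118∠176.0° V = -117.7 + j8.231 V.
Step 5 — Ohm's law: I = V / Z_total = (-117.7 + j8.231) / (1230 - j9.245e+04) = -0.000106 - j0.001272 A.
Step 6 — Convert to polar: |I| = 0.001276 A, ∠I = -94.8°.

I = 0.001276∠-94.8° A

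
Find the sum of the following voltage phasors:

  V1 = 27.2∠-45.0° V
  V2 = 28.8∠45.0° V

Step 1 — Convert each phasor to rectangular form:
  V1 = 27.2·(cos(-45.0°) + j·sin(-45.0°)) = 19.23 - j19.23 V
  V2 = 28.8·(cos(45.0°) + j·sin(45.0°)) = 20.36 + j20.36 V
Step 2 — Sum components: V_total = 39.6 + j1.131 V.
Step 3 — Convert to polar: |V_total| = 39.61 V, ∠V_total = 1.6°.

V_total = 39.61∠1.6° V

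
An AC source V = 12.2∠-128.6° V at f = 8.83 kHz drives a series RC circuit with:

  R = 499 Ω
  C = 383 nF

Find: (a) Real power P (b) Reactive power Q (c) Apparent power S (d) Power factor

Step 1 — Angular frequency: ω = 2π·f = 2π·8830 = 5.548e+04 rad/s.
Step 2 — Component impedances:
  R: Z = R = 499 Ω
  C: Z = 1/(jωC) = -j/(ω·C) = 0 - j47.06 Ω
Step 3 — Series combination: Z_total = R + C = 499 - j47.06 Ω = 501.2∠-5.4° Ω.
Step 4 — Source phasor: V = 12.2∠-128.6° V = -7.611 - j9.535 V.
Step 5 — Current: I = V / Z = -0.01333 - j0.02036 A = 0.02434∠-123.2° A.
Step 6 — Complex power: S = V·I* = 0.2956 - j0.02788 VA.
Step 7 — Real power: P = Re(S) = 0.2956 W.
Step 8 — Reactive power: Q = Im(S) = -0.02788 VAR.
Step 9 — Apparent power: |S| = 0.297 VA.
Step 10 — Power factor: PF = P/|S| = 0.9956 (leading).

(a) P = 0.2956 W  (b) Q = -0.02788 VAR  (c) S = 0.297 VA  (d) PF = 0.9956 (leading)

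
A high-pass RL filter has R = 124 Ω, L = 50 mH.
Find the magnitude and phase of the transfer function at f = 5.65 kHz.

Step 1 — Angular frequency: ω = 2π·5650 = 3.55e+04 rad/s.
Step 2 — Transfer function: H(jω) = jωL/(R + jωL).
Step 3 — Numerator jωL = j·1775; denominator R + jωL = 124 + j1775.
Step 4 — H = 0.9951 + j0.06952.
Step 5 — Magnitude: |H| = 0.9976 (-0.0 dB); phase: φ = 4.0°.

|H| = 0.9976 (-0.0 dB), φ = 4.0°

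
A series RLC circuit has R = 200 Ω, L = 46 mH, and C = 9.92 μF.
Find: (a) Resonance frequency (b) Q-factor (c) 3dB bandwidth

Step 1 — Resonance: ω₀ = 1/√(LC) = 1/√(0.046·9.92e-06) = 1480 rad/s.
Step 2 — f₀ = ω₀/(2π) = 235.6 Hz.
Step 3 — Series Q: Q = ω₀L/R = 1480·0.046/200 = 0.3405.
Step 4 — Bandwidth: Δω = ω₀/Q = 4348 rad/s; BW = Δω/(2π) = 692 Hz.

(a) f₀ = 235.6 Hz  (b) Q = 0.3405  (c) BW = 692 Hz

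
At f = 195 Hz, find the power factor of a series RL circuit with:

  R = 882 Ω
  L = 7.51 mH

Step 1 — Angular frequency: ω = 2π·f = 2π·195 = 1225 rad/s.
Step 2 — Component impedances:
  R: Z = R = 882 Ω
  L: Z = jωL = j·1225·0.00751 = 0 + j9.201 Ω
Step 3 — Series combination: Z_total = R + L = 882 + j9.201 Ω = 882∠0.6° Ω.
Step 4 — Power factor: PF = cos(φ) = Re(Z)/|Z| = 882/882.05 = 0.9999.
Step 5 — Type: Im(Z) = 9.201 ⇒ lagging (phase φ = 0.6°).

PF = 0.9999 (lagging, φ = 0.6°)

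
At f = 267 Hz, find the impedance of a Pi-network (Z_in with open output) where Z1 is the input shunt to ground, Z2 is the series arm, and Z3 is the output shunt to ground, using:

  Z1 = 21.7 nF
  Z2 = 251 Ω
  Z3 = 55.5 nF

Step 1 — Angular frequency: ω = 2π·f = 2π·267 = 1678 rad/s.
Step 2 — Component impedances:
  Z1: Z = 1/(jωC) = -j/(ω·C) = 0 - j2.747e+04 Ω
  Z2: Z = R = 251 Ω
  Z3: Z = 1/(jωC) = -j/(ω·C) = 0 - j1.074e+04 Ω
Step 3 — With open output, the series arm Z2 and the output shunt Z3 appear in series to ground: Z2 + Z3 = 251 - j1.074e+04 Ω.
Step 4 — Parallel with input shunt Z1: Z_in = Z1 || (Z2 + Z3) = 129.7 - j7722 Ω = 7723∠-89.0° Ω.

Z = 129.7 - j7722 Ω = 7723∠-89.0° Ω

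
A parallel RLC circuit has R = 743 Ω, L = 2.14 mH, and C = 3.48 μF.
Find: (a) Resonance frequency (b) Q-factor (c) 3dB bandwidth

Step 1 — Resonance: ω₀ = 1/√(LC) = 1/√(0.00214·3.48e-06) = 1.159e+04 rad/s.
Step 2 — f₀ = ω₀/(2π) = 1844 Hz.
Step 3 — Parallel Q: Q = R/(ω₀L) = 743/(1.159e+04·0.00214) = 29.96.
Step 4 — Bandwidth: Δω = ω₀/Q = 386.8 rad/s; BW = Δω/(2π) = 61.55 Hz.

(a) f₀ = 1844 Hz  (b) Q = 29.96  (c) BW = 61.55 Hz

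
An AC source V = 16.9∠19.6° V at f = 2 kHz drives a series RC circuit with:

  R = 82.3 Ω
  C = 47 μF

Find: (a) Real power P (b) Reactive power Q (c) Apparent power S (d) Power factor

Step 1 — Angular frequency: ω = 2π·f = 2π·2000 = 1.257e+04 rad/s.
Step 2 — Component impedances:
  R: Z = R = 82.3 Ω
  C: Z = 1/(jωC) = -j/(ω·C) = 0 - j1.693 Ω
Step 3 — Series combination: Z_total = R + C = 82.3 - j1.693 Ω = 82.32∠-1.2° Ω.
Step 4 — Source phasor: V = 16.9∠19.6° V = 15.92 + j5.669 V.
Step 5 — Current: I = V / Z = 0.1919 + j0.07283 A = 0.2053∠20.8° A.
Step 6 — Complex power: S = V·I* = 3.469 - j0.07136 VA.
Step 7 — Real power: P = Re(S) = 3.469 W.
Step 8 — Reactive power: Q = Im(S) = -0.07136 VAR.
Step 9 — Apparent power: |S| = 3.47 VA.
Step 10 — Power factor: PF = P/|S| = 0.9998 (leading).

(a) P = 3.469 W  (b) Q = -0.07136 VAR  (c) S = 3.47 VA  (d) PF = 0.9998 (leading)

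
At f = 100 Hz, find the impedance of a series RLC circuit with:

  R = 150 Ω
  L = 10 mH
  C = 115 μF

Step 1 — Angular frequency: ω = 2π·f = 2π·100 = 628.3 rad/s.
Step 2 — Component impedances:
  R: Z = R = 150 Ω
  L: Z = jωL = j·628.3·0.01 = 0 + j6.283 Ω
  C: Z = 1/(jωC) = -j/(ω·C) = 0 - j13.84 Ω
Step 3 — Series combination: Z_total = R + L + C = 150 - j7.556 Ω = 150.2∠-2.9° Ω.

Z = 150 - j7.556 Ω = 150.2∠-2.9° Ω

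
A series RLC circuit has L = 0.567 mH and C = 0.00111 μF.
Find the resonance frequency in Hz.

Step 1 — Resonance condition Im(Z)=0 gives ω₀ = 1/√(LC).
Step 2 — ω₀ = 1/√(0.000567·1.11e-09) = 1.261e+06 rad/s.
Step 3 — f₀ = ω₀/(2π) = 2.006e+05 Hz.

f₀ = 2.006e+05 Hz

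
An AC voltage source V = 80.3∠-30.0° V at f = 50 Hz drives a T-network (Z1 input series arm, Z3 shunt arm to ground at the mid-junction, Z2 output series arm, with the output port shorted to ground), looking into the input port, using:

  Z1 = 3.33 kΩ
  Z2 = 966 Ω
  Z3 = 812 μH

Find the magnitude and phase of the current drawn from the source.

Step 1 — Angular frequency: ω = 2π·f = 2π·50 = 314.2 rad/s.
Step 2 — Component impedances:
  Z1: Z = R = 3330 Ω
  Z2: Z = R = 966 Ω
  Z3: Z = jωL = j·314.2·0.000812 = 0 + j0.2551 Ω
Step 3 — With the output port shorted to ground, the output series arm Z2 runs from the junction to ground; the shunt arm Z3 also runs from the junction to ground. They appear in parallel: Z3 || Z2 = 6.737e-05 + j0.2551 Ω.
Step 4 — Series with input arm Z1: Z_in = Z1 + (Z3 || Z2) = 3330 + j0.2551 Ω = 3330∠0.0° Ω.
Step 5 — Source phasor: V = 80.3∠-30.0° V = 69.54 - j40.15 V.
Step 6 — Ohm's law: I = V / Z_total = (69.54 - j40.15) / (3330 + j0.2551) = 0.02088 - j0.01206 A.
Step 7 — Convert to polar: |I| = 0.02411 A, ∠I = -30.0°.

I = 0.02411∠-30.0° A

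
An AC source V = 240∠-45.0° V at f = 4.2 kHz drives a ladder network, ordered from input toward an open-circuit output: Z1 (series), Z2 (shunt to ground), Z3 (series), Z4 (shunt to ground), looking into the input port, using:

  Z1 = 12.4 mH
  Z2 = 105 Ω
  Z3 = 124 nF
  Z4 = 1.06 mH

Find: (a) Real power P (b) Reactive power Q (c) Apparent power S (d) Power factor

Step 1 — Angular frequency: ω = 2π·f = 2π·4200 = 2.639e+04 rad/s.
Step 2 — Component impedances:
  Z1: Z = jωL = j·2.639e+04·0.0124 = 0 + j327.2 Ω
  Z2: Z = R = 105 Ω
  Z3: Z = 1/(jωC) = -j/(ω·C) = 0 - j305.6 Ω
  Z4: Z = jωL = j·2.639e+04·0.00106 = 0 + j27.97 Ω
Step 3 — Ladder network (open output): work backward from the far end, alternating series and parallel combinations. Z_in = 91.86 + j292.5 Ω = 306.6∠72.6° Ω.
Step 4 — Source phasor: V = 240∠-45.0° V = 169.7 - j169.7 V.
Step 5 — Current: I = V / Z = -0.3623 - j0.694 A = 0.7829∠-117.6° A.
Step 6 — Complex power: S = V·I* = 56.3 + j179.3 VA.
Step 7 — Real power: P = Re(S) = 56.3 W.
Step 8 — Reactive power: Q = Im(S) = 179.3 VAR.
Step 9 — Apparent power: |S| = 187.9 VA.
Step 10 — Power factor: PF = P/|S| = 0.2996 (lagging).

(a) P = 56.3 W  (b) Q = 179.3 VAR  (c) S = 187.9 VA  (d) PF = 0.2996 (lagging)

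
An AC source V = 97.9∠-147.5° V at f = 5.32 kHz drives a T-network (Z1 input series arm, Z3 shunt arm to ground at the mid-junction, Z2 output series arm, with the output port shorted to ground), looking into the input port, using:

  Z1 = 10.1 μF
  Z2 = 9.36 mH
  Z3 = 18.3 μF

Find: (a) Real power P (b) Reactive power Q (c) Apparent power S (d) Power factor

Step 1 — Angular frequency: ω = 2π·f = 2π·5320 = 3.343e+04 rad/s.
Step 2 — Component impedances:
  Z1: Z = 1/(jωC) = -j/(ω·C) = 0 - j2.962 Ω
  Z2: Z = jωL = j·3.343e+04·0.00936 = 0 + j312.9 Ω
  Z3: Z = 1/(jωC) = -j/(ω·C) = 0 - j1.635 Ω
Step 3 — With the output port shorted to ground, the output series arm Z2 runs from the junction to ground; the shunt arm Z3 also runs from the junction to ground. They appear in parallel: Z3 || Z2 = 0 - j1.643 Ω.
Step 4 — Series with input arm Z1: Z_in = Z1 + (Z3 || Z2) = 0 - j4.605 Ω = 4.605∠-90.0° Ω.
Step 5 — Source phasor: V = 97.9∠-147.5° V = -82.57 - j52.6 V.
Step 6 — Current: I = V / Z = 11.42 - j17.93 A = 21.26∠-57.5° A.
Step 7 — Complex power: S = V·I* = 0 - j2081 VA.
Step 8 — Real power: P = Re(S) = 0 W.
Step 9 — Reactive power: Q = Im(S) = -2081 VAR.
Step 10 — Apparent power: |S| = 2081 VA.
Step 11 — Power factor: PF = P/|S| = 0 (leading).

(a) P = 0 W  (b) Q = -2081 VAR  (c) S = 2081 VA  (d) PF = 0 (leading)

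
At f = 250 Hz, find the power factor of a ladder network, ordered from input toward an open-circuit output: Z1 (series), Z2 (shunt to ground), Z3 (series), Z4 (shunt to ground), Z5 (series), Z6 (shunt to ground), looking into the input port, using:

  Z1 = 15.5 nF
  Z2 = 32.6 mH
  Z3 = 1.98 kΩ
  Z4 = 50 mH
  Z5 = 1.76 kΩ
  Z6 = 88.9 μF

Step 1 — Angular frequency: ω = 2π·f = 2π·250 = 1571 rad/s.
Step 2 — Component impedances:
  Z1: Z = 1/(jωC) = -j/(ω·C) = 0 - j4.107e+04 Ω
  Z2: Z = jωL = j·1571·0.0326 = 0 + j51.21 Ω
  Z3: Z = R = 1980 Ω
  Z4: Z = jωL = j·1571·0.05 = 0 + j78.54 Ω
  Z5: Z = R = 1760 Ω
  Z6: Z = 1/(jωC) = -j/(ω·C) = 0 - j7.161 Ω
Step 3 — Ladder network (open output): work backward from the far end, alternating series and parallel combinations. Z_in = 1.316 - j4.102e+04 Ω = 4.102e+04∠-90.0° Ω.
Step 4 — Power factor: PF = cos(φ) = Re(Z)/|Z| = 1.3164/41021 = 3.209e-05.
Step 5 — Type: Im(Z) = -4.102e+04 ⇒ leading (phase φ = -90.0°).

PF = 3.209e-05 (leading, φ = -90.0°)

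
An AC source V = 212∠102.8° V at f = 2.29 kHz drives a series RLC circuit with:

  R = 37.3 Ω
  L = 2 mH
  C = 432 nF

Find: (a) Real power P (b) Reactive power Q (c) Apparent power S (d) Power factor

Step 1 — Angular frequency: ω = 2π·f = 2π·2290 = 1.439e+04 rad/s.
Step 2 — Component impedances:
  R: Z = R = 37.3 Ω
  L: Z = jωL = j·1.439e+04·0.002 = 0 + j28.78 Ω
  C: Z = 1/(jωC) = -j/(ω·C) = 0 - j160.9 Ω
Step 3 — Series combination: Z_total = R + L + C = 37.3 - j132.1 Ω = 137.3∠-74.2° Ω.
Step 4 — Source phasor: V = 212∠102.8° V = -46.97 + j206.7 V.
Step 5 — Current: I = V / Z = -1.542 + j0.07995 A = 1.544∠177.0° A.
Step 6 — Complex power: S = V·I* = 88.97 - j315.1 VA.
Step 7 — Real power: P = Re(S) = 88.97 W.
Step 8 — Reactive power: Q = Im(S) = -315.1 VAR.
Step 9 — Apparent power: |S| = 327.4 VA.
Step 10 — Power factor: PF = P/|S| = 0.2717 (leading).

(a) P = 88.97 W  (b) Q = -315.1 VAR  (c) S = 327.4 VA  (d) PF = 0.2717 (leading)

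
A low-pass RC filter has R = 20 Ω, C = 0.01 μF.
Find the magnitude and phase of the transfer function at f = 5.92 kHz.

Step 1 — Angular frequency: ω = 2π·5920 = 3.72e+04 rad/s.
Step 2 — Transfer function: H(jω) = 1/(1 + jωRC).
Step 3 — Denominator: 1 + jωRC = 1 + j·3.72e+04·20·1e-08 = 1 + j0.007439.
Step 4 — H = 0.9999 - j0.007439.
Step 5 — Magnitude: |H| = 1 (-0.0 dB); phase: φ = -0.4°.

|H| = 1 (-0.0 dB), φ = -0.4°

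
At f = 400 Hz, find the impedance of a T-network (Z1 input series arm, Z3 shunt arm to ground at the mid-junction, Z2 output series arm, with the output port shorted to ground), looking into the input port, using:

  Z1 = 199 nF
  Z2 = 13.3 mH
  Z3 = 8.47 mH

Step 1 — Angular frequency: ω = 2π·f = 2π·400 = 2513 rad/s.
Step 2 — Component impedances:
  Z1: Z = 1/(jωC) = -j/(ω·C) = 0 - j1999 Ω
  Z2: Z = jωL = j·2513·0.0133 = 0 + j33.43 Ω
  Z3: Z = jωL = j·2513·0.00847 = 0 + j21.29 Ω
Step 3 — With the output port shorted to ground, the output series arm Z2 runs from the junction to ground; the shunt arm Z3 also runs from the junction to ground. They appear in parallel: Z3 || Z2 = 0 + j13.01 Ω.
Step 4 — Series with input arm Z1: Z_in = Z1 + (Z3 || Z2) = 0 - j1986 Ω = 1986∠-90.0° Ω.

Z = 0 - j1986 Ω = 1986∠-90.0° Ω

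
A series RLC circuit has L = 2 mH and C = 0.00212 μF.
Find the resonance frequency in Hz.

Step 1 — Resonance condition Im(Z)=0 gives ω₀ = 1/√(LC).
Step 2 — ω₀ = 1/√(0.002·2.12e-09) = 4.856e+05 rad/s.
Step 3 — f₀ = ω₀/(2π) = 7.729e+04 Hz.

f₀ = 7.729e+04 Hz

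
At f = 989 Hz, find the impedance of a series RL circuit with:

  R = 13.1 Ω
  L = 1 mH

Step 1 — Angular frequency: ω = 2π·f = 2π·989 = 6214 rad/s.
Step 2 — Component impedances:
  R: Z = R = 13.1 Ω
  L: Z = jωL = j·6214·0.001 = 0 + j6.214 Ω
Step 3 — Series combination: Z_total = R + L = 13.1 + j6.214 Ω = 14.5∠25.4° Ω.

Z = 13.1 + j6.214 Ω = 14.5∠25.4° Ω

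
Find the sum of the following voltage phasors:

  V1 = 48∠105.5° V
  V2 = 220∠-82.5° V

Step 1 — Convert each phasor to rectangular form:
  V1 = 48·(cos(105.5°) + j·sin(105.5°)) = -12.83 + j46.25 V
  V2 = 220·(cos(-82.5°) + j·sin(-82.5°)) = 28.72 - j218.1 V
Step 2 — Sum components: V_total = 15.89 - j171.9 V.
Step 3 — Convert to polar: |V_total| = 172.6 V, ∠V_total = -84.7°.

V_total = 172.6∠-84.7° V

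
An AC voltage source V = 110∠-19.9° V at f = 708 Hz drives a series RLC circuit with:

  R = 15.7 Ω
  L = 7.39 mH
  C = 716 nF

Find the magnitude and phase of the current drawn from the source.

Step 1 — Angular frequency: ω = 2π·f = 2π·708 = 4448 rad/s.
Step 2 — Component impedances:
  R: Z = R = 15.7 Ω
  L: Z = jωL = j·4448·0.00739 = 0 + j32.87 Ω
  C: Z = 1/(jωC) = -j/(ω·C) = 0 - j314 Ω
Step 3 — Series combination: Z_total = R + L + C = 15.7 - j281.1 Ω = 281.5∠-86.8° Ω.
Step 4 — Source phasor: V = 110∠-19.9° V = 103.4 - j37.44 V.
Step 5 — Ohm's law: I = V / Z_total = (103.4 - j37.44) / (15.7 - j281.1) = 0.1533 + j0.3594 A.
Step 6 — Convert to polar: |I| = 0.3907 A, ∠I = 66.9°.

I = 0.3907∠66.9° A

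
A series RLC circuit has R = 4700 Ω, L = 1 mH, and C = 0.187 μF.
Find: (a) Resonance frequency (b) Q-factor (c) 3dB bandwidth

Step 1 — Resonance: ω₀ = 1/√(LC) = 1/√(0.001·1.87e-07) = 7.313e+04 rad/s.
Step 2 — f₀ = ω₀/(2π) = 1.164e+04 Hz.
Step 3 — Series Q: Q = ω₀L/R = 7.313e+04·0.001/4700 = 0.01556.
Step 4 — Bandwidth: Δω = ω₀/Q = 4.7e+06 rad/s; BW = Δω/(2π) = 7.48e+05 Hz.

(a) f₀ = 1.164e+04 Hz  (b) Q = 0.01556  (c) BW = 7.48e+05 Hz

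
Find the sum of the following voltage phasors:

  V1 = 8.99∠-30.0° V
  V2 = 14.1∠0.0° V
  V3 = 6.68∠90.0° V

Step 1 — Convert each phasor to rectangular form:
  V1 = 8.99·(cos(-30.0°) + j·sin(-30.0°)) = 7.786 - j4.495 V
  V2 = 14.1·(cos(0.0°) + j·sin(0.0°)) = 14.1 V
  V3 = 6.68·(cos(90.0°) + j·sin(90.0°)) = 0 + j6.68 V
Step 2 — Sum components: V_total = 21.89 + j2.185 V.
Step 3 — Convert to polar: |V_total| = 21.99 V, ∠V_total = 5.7°.

V_total = 21.99∠5.7° V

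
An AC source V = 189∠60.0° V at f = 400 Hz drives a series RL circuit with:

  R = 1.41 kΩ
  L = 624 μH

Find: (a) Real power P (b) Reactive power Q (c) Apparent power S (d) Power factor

Step 1 — Angular frequency: ω = 2π·f = 2π·400 = 2513 rad/s.
Step 2 — Component impedances:
  R: Z = R = 1410 Ω
  L: Z = jωL = j·2513·0.000624 = 0 + j1.568 Ω
Step 3 — Series combination: Z_total = R + L = 1410 + j1.568 Ω = 1410∠0.1° Ω.
Step 4 — Source phasor: V = 189∠60.0° V = 94.5 + j163.7 V.
Step 5 — Current: I = V / Z = 0.06715 + j0.116 A = 0.134∠59.9° A.
Step 6 — Complex power: S = V·I* = 25.33 + j0.02818 VA.
Step 7 — Real power: P = Re(S) = 25.33 W.
Step 8 — Reactive power: Q = Im(S) = 0.02818 VAR.
Step 9 — Apparent power: |S| = 25.33 VA.
Step 10 — Power factor: PF = P/|S| = 1 (lagging).

(a) P = 25.33 W  (b) Q = 0.02818 VAR  (c) S = 25.33 VA  (d) PF = 1 (lagging)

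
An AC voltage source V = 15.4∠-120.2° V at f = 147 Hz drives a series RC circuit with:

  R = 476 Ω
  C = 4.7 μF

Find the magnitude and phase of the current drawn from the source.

Step 1 — Angular frequency: ω = 2π·f = 2π·147 = 923.6 rad/s.
Step 2 — Component impedances:
  R: Z = R = 476 Ω
  C: Z = 1/(jωC) = -j/(ω·C) = 0 - j230.4 Ω
Step 3 — Series combination: Z_total = R + C = 476 - j230.4 Ω = 528.8∠-25.8° Ω.
Step 4 — Source phasor: V = 15.4∠-120.2° V = -7.747 - j13.31 V.
Step 5 — Ohm's law: I = V / Z_total = (-7.747 - j13.31) / (476 - j230.4) = -0.002222 - j0.02904 A.
Step 6 — Convert to polar: |I| = 0.02912 A, ∠I = -94.4°.

I = 0.02912∠-94.4° A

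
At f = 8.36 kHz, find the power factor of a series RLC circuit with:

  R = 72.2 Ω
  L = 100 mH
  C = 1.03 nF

Step 1 — Angular frequency: ω = 2π·f = 2π·8360 = 5.253e+04 rad/s.
Step 2 — Component impedances:
  R: Z = R = 72.2 Ω
  L: Z = jωL = j·5.253e+04·0.1 = 0 + j5253 Ω
  C: Z = 1/(jωC) = -j/(ω·C) = 0 - j1.848e+04 Ω
Step 3 — Series combination: Z_total = R + L + C = 72.2 - j1.323e+04 Ω = 1.323e+04∠-89.7° Ω.
Step 4 — Power factor: PF = cos(φ) = Re(Z)/|Z| = 72.2/1.323e+04 = 0.005457.
Step 5 — Type: Im(Z) = -1.323e+04 ⇒ leading (phase φ = -89.7°).

PF = 0.005457 (leading, φ = -89.7°)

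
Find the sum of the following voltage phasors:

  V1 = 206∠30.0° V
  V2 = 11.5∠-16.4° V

Step 1 — Convert each phasor to rectangular form:
  V1 = 206·(cos(30.0°) + j·sin(30.0°)) = 178.4 + j103 V
  V2 = 11.5·(cos(-16.4°) + j·sin(-16.4°)) = 11.03 - j3.247 V
Step 2 — Sum components: V_total = 189.4 + j99.75 V.
Step 3 — Convert to polar: |V_total| = 214.1 V, ∠V_total = 27.8°.

V_total = 214.1∠27.8° V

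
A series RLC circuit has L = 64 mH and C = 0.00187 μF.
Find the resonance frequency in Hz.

Step 1 — Resonance condition Im(Z)=0 gives ω₀ = 1/√(LC).
Step 2 — ω₀ = 1/√(0.064·1.87e-09) = 9.141e+04 rad/s.
Step 3 — f₀ = ω₀/(2π) = 1.455e+04 Hz.

f₀ = 1.455e+04 Hz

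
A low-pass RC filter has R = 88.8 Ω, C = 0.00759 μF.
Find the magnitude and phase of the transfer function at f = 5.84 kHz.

Step 1 — Angular frequency: ω = 2π·5840 = 3.669e+04 rad/s.
Step 2 — Transfer function: H(jω) = 1/(1 + jωRC).
Step 3 — Denominator: 1 + jωRC = 1 + j·3.669e+04·88.8·7.59e-09 = 1 + j0.02473.
Step 4 — H = 0.9994 - j0.02472.
Step 5 — Magnitude: |H| = 0.9997 (-0.0 dB); phase: φ = -1.4°.

|H| = 0.9997 (-0.0 dB), φ = -1.4°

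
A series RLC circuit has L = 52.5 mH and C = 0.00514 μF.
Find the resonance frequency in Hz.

Step 1 — Resonance condition Im(Z)=0 gives ω₀ = 1/√(LC).
Step 2 — ω₀ = 1/√(0.0525·5.14e-09) = 6.087e+04 rad/s.
Step 3 — f₀ = ω₀/(2π) = 9689 Hz.

f₀ = 9689 Hz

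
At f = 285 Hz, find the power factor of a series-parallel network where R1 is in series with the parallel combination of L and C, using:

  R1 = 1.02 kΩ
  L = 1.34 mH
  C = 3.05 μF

Step 1 — Angular frequency: ω = 2π·f = 2π·285 = 1791 rad/s.
Step 2 — Component impedances:
  R1: Z = R = 1020 Ω
  L: Z = jωL = j·1791·0.00134 = 0 + j2.4 Ω
  C: Z = 1/(jωC) = -j/(ω·C) = 0 - j183.1 Ω
Step 3 — Parallel branch: L || C = 1/(1/L + 1/C) = 0 + j2.431 Ω.
Step 4 — Series with R1: Z_total = R1 + (L || C) = 1020 + j2.431 Ω = 1020∠0.1° Ω.
Step 5 — Power factor: PF = cos(φ) = Re(Z)/|Z| = 1020/1020 = 1.
Step 6 — Type: Im(Z) = 2.431 ⇒ lagging (phase φ = 0.1°).

PF = 1 (lagging, φ = 0.1°)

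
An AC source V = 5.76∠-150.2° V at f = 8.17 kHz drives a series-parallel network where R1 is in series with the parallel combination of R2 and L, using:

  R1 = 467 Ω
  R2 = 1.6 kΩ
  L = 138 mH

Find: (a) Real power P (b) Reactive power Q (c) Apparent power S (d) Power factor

Step 1 — Angular frequency: ω = 2π·f = 2π·8170 = 5.133e+04 rad/s.
Step 2 — Component impedances:
  R1: Z = R = 467 Ω
  R2: Z = R = 1600 Ω
  L: Z = jωL = j·5.133e+04·0.138 = 0 + j7084 Ω
Step 3 — Parallel branch: R2 || L = 1/(1/R2 + 1/L) = 1522 + j343.8 Ω.
Step 4 — Series with R1: Z_total = R1 + (R2 || L) = 1989 + j343.8 Ω = 2019∠9.8° Ω.
Step 5 — Source phasor: V = 5.76∠-150.2° V = -4.998 - j2.863 V.
Step 6 — Current: I = V / Z = -0.002681 - j0.0009755 A = 0.002853∠-160.0° A.
Step 7 — Complex power: S = V·I* = 0.01619 + j0.002799 VA.
Step 8 — Real power: P = Re(S) = 0.01619 W.
Step 9 — Reactive power: Q = Im(S) = 0.002799 VAR.
Step 10 — Apparent power: |S| = 0.01643 VA.
Step 11 — Power factor: PF = P/|S| = 0.9854 (lagging).

(a) P = 0.01619 W  (b) Q = 0.002799 VAR  (c) S = 0.01643 VA  (d) PF = 0.9854 (lagging)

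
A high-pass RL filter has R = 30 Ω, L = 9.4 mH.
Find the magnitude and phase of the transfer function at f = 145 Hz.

Step 1 — Angular frequency: ω = 2π·145 = 911.1 rad/s.
Step 2 — Transfer function: H(jω) = jωL/(R + jωL).
Step 3 — Numerator jωL = j·8.564; denominator R + jωL = 30 + j8.564.
Step 4 — H = 0.07535 + j0.264.
Step 5 — Magnitude: |H| = 0.2745 (-11.2 dB); phase: φ = 74.1°.

|H| = 0.2745 (-11.2 dB), φ = 74.1°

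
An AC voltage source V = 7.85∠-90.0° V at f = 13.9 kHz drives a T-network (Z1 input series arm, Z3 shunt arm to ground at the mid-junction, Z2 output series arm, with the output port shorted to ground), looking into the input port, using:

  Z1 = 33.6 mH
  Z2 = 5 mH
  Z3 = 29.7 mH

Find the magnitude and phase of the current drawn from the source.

Step 1 — Angular frequency: ω = 2π·f = 2π·1.39e+04 = 8.734e+04 rad/s.
Step 2 — Component impedances:
  Z1: Z = jωL = j·8.734e+04·0.0336 = 0 + j2934 Ω
  Z2: Z = jωL = j·8.734e+04·0.005 = 0 + j436.7 Ω
  Z3: Z = jωL = j·8.734e+04·0.0297 = 0 + j2594 Ω
Step 3 — With the output port shorted to ground, the output series arm Z2 runs from the junction to ground; the shunt arm Z3 also runs from the junction to ground. They appear in parallel: Z3 || Z2 = 0 + j373.8 Ω.
Step 4 — Series with input arm Z1: Z_in = Z1 + (Z3 || Z2) = 0 + j3308 Ω = 3308∠90.0° Ω.
Step 5 — Source phasor: V = 7.85∠-90.0° V = 0 - j7.85 V.
Step 6 — Ohm's law: I = V / Z_total = (0 - j7.85) / (0 + j3308) = -0.002373 A.
Step 7 — Convert to polar: |I| = 0.002373 A, ∠I = -180.0°.

I = 0.002373∠-180.0° A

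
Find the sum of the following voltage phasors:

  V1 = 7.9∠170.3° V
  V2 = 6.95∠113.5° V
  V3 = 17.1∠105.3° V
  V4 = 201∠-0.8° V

Step 1 — Convert each phasor to rectangular form:
  V1 = 7.9·(cos(170.3°) + j·sin(170.3°)) = -7.787 + j1.331 V
  V2 = 6.95·(cos(113.5°) + j·sin(113.5°)) = -2.771 + j6.374 V
  V3 = 17.1·(cos(105.3°) + j·sin(105.3°)) = -4.512 + j16.49 V
  V4 = 201·(cos(-0.8°) + j·sin(-0.8°)) = 201 - j2.806 V
Step 2 — Sum components: V_total = 185.9 + j21.39 V.
Step 3 — Convert to polar: |V_total| = 187.1 V, ∠V_total = 6.6°.

V_total = 187.1∠6.6° V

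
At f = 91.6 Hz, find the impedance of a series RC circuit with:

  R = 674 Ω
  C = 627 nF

Step 1 — Angular frequency: ω = 2π·f = 2π·91.6 = 575.5 rad/s.
Step 2 — Component impedances:
  R: Z = R = 674 Ω
  C: Z = 1/(jωC) = -j/(ω·C) = 0 - j2771 Ω
Step 3 — Series combination: Z_total = R + C = 674 - j2771 Ω = 2852∠-76.3° Ω.

Z = 674 - j2771 Ω = 2852∠-76.3° Ω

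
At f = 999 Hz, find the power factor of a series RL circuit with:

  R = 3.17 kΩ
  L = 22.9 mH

Step 1 — Angular frequency: ω = 2π·f = 2π·999 = 6277 rad/s.
Step 2 — Component impedances:
  R: Z = R = 3170 Ω
  L: Z = jωL = j·6277·0.0229 = 0 + j143.7 Ω
Step 3 — Series combination: Z_total = R + L = 3170 + j143.7 Ω = 3173∠2.6° Ω.
Step 4 — Power factor: PF = cos(φ) = Re(Z)/|Z| = 3170/3173.3 = 0.999.
Step 5 — Type: Im(Z) = 143.7 ⇒ lagging (phase φ = 2.6°).

PF = 0.999 (lagging, φ = 2.6°)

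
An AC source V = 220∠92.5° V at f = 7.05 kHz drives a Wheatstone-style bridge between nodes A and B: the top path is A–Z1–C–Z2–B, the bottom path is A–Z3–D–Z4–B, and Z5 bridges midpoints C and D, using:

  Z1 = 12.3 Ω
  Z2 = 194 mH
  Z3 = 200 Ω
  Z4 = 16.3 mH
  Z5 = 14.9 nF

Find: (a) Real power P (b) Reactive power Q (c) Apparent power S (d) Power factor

Step 1 — Angular frequency: ω = 2π·f = 2π·7050 = 4.43e+04 rad/s.
Step 2 — Component impedances:
  Z1: Z = R = 12.3 Ω
  Z2: Z = jωL = j·4.43e+04·0.194 = 0 + j8594 Ω
  Z3: Z = R = 200 Ω
  Z4: Z = jωL = j·4.43e+04·0.0163 = 0 + j722 Ω
  Z5: Z = 1/(jωC) = -j/(ω·C) = 0 - j1515 Ω
Step 3 — Bridge requires nodal analysis (the Z5 bridge couples midpoints C and D, so the two paths cannot be reduced to a simple series/parallel combination). Setting node B to ground and injecting 1 A at node A, the 3-node admittance system at A, C, D solves to V_A = Z_AB = 168.1 + j647.7 Ω = 669.2∠75.4° Ω.
Step 4 — Source phasor: V = 220∠92.5° V = -9.596 + j219.8 V.
Step 5 — Current: I = V / Z = 0.3143 + j0.0964 A = 0.3288∠17.1° A.
Step 6 — Complex power: S = V·I* = 18.17 + j70.01 VA.
Step 7 — Real power: P = Re(S) = 18.17 W.
Step 8 — Reactive power: Q = Im(S) = 70.01 VAR.
Step 9 — Apparent power: |S| = 72.33 VA.
Step 10 — Power factor: PF = P/|S| = 0.2512 (lagging).

(a) P = 18.17 W  (b) Q = 70.01 VAR  (c) S = 72.33 VA  (d) PF = 0.2512 (lagging)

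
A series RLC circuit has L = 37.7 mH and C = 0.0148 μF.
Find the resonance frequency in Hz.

Step 1 — Resonance condition Im(Z)=0 gives ω₀ = 1/√(LC).
Step 2 — ω₀ = 1/√(0.0377·1.48e-08) = 4.233e+04 rad/s.
Step 3 — f₀ = ω₀/(2π) = 6738 Hz.

f₀ = 6738 Hz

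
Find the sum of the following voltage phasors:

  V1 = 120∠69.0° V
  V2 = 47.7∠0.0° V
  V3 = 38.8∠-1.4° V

Step 1 — Convert each phasor to rectangular form:
  V1 = 120·(cos(69.0°) + j·sin(69.0°)) = 43 + j112 V
  V2 = 47.7·(cos(0.0°) + j·sin(0.0°)) = 47.7 V
  V3 = 38.8·(cos(-1.4°) + j·sin(-1.4°)) = 38.79 - j0.948 V
Step 2 — Sum components: V_total = 129.5 + j111.1 V.
Step 3 — Convert to polar: |V_total| = 170.6 V, ∠V_total = 40.6°.

V_total = 170.6∠40.6° V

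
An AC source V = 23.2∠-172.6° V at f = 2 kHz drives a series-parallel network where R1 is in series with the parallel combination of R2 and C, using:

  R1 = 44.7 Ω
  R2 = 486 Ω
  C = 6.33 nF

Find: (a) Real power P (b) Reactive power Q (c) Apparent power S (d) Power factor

Step 1 — Angular frequency: ω = 2π·f = 2π·2000 = 1.257e+04 rad/s.
Step 2 — Component impedances:
  R1: Z = R = 44.7 Ω
  R2: Z = R = 486 Ω
  C: Z = 1/(jωC) = -j/(ω·C) = 0 - j1.257e+04 Ω
Step 3 — Parallel branch: R2 || C = 1/(1/R2 + 1/C) = 485.3 - j18.76 Ω.
Step 4 — Series with R1: Z_total = R1 + (R2 || C) = 530 - j18.76 Ω = 530.3∠-2.0° Ω.
Step 5 — Source phasor: V = 23.2∠-172.6° V = -23.01 - j2.988 V.
Step 6 — Current: I = V / Z = -0.04316 - j0.007166 A = 0.04375∠-170.6° A.
Step 7 — Complex power: S = V·I* = 1.014 - j0.03591 VA.
Step 8 — Real power: P = Re(S) = 1.014 W.
Step 9 — Reactive power: Q = Im(S) = -0.03591 VAR.
Step 10 — Apparent power: |S| = 1.015 VA.
Step 11 — Power factor: PF = P/|S| = 0.9994 (leading).

(a) P = 1.014 W  (b) Q = -0.03591 VAR  (c) S = 1.015 VA  (d) PF = 0.9994 (leading)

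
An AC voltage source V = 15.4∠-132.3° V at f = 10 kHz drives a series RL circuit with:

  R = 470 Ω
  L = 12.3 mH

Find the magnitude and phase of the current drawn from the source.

Step 1 — Angular frequency: ω = 2π·f = 2π·1e+04 = 6.283e+04 rad/s.
Step 2 — Component impedances:
  R: Z = R = 470 Ω
  L: Z = jωL = j·6.283e+04·0.0123 = 0 + j772.8 Ω
Step 3 — Series combination: Z_total = R + L = 470 + j772.8 Ω = 904.5∠58.7° Ω.
Step 4 — Source phasor: V = 15.4∠-132.3° V = -10.36 - j11.39 V.
Step 5 — Ohm's law: I = V / Z_total = (-10.36 - j11.39) / (470 + j772.8) = -0.01671 + j0.003247 A.
Step 6 — Convert to polar: |I| = 0.01703 A, ∠I = 169.0°.

I = 0.01703∠169.0° A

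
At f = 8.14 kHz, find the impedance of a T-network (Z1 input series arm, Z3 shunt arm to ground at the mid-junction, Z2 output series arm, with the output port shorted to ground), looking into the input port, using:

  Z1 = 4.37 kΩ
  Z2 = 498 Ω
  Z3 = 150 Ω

Step 1 — Angular frequency: ω = 2π·f = 2π·8140 = 5.115e+04 rad/s.
Step 2 — Component impedances:
  Z1: Z = R = 4370 Ω
  Z2: Z = R = 498 Ω
  Z3: Z = R = 150 Ω
Step 3 — With the output port shorted to ground, the output series arm Z2 runs from the junction to ground; the shunt arm Z3 also runs from the junction to ground. They appear in parallel: Z3 || Z2 = 115.3 Ω.
Step 4 — Series with input arm Z1: Z_in = Z1 + (Z3 || Z2) = 4485 Ω = 4485∠0.0° Ω.

Z = 4485 Ω = 4485∠0.0° Ω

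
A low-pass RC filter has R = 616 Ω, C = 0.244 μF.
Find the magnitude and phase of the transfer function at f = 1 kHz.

Step 1 — Angular frequency: ω = 2π·1000 = 6283 rad/s.
Step 2 — Transfer function: H(jω) = 1/(1 + jωRC).
Step 3 — Denominator: 1 + jωRC = 1 + j·6283·616·2.44e-07 = 1 + j0.9444.
Step 4 — H = 0.5286 - j0.4992.
Step 5 — Magnitude: |H| = 0.727 (-2.8 dB); phase: φ = -43.4°.

|H| = 0.727 (-2.8 dB), φ = -43.4°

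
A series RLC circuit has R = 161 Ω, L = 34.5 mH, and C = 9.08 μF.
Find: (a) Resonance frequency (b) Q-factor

Step 1 — Resonance condition Im(Z)=0 gives ω₀ = 1/√(LC).
Step 2 — ω₀ = 1/√(0.0345·9.08e-06) = 1787 rad/s.
Step 3 — f₀ = ω₀/(2π) = 284.4 Hz.
Step 4 — Series Q: Q = ω₀L/R = 1787·0.0345/161 = 0.3829.

(a) f₀ = 284.4 Hz  (b) Q = 0.3829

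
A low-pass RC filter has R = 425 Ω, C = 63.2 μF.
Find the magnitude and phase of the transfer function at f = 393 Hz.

Step 1 — Angular frequency: ω = 2π·393 = 2469 rad/s.
Step 2 — Transfer function: H(jω) = 1/(1 + jωRC).
Step 3 — Denominator: 1 + jωRC = 1 + j·2469·425·6.32e-05 = 1 + j66.33.
Step 4 — H = 0.0002273 - j0.01507.
Step 5 — Magnitude: |H| = 0.01508 (-36.4 dB); phase: φ = -89.1°.

|H| = 0.01508 (-36.4 dB), φ = -89.1°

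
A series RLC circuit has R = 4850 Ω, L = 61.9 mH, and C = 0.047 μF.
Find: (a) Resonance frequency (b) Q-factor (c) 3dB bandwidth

Step 1 — Resonance: ω₀ = 1/√(LC) = 1/√(0.0619·4.7e-08) = 1.854e+04 rad/s.
Step 2 — f₀ = ω₀/(2π) = 2951 Hz.
Step 3 — Series Q: Q = ω₀L/R = 1.854e+04·0.0619/4850 = 0.2366.
Step 4 — Bandwidth: Δω = ω₀/Q = 7.835e+04 rad/s; BW = Δω/(2π) = 1.247e+04 Hz.

(a) f₀ = 2951 Hz  (b) Q = 0.2366  (c) BW = 1.247e+04 Hz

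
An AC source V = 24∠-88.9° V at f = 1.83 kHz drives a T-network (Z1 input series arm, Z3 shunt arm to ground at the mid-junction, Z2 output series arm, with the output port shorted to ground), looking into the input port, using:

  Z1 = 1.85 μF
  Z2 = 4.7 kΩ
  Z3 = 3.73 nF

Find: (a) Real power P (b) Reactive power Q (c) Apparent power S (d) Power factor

Step 1 — Angular frequency: ω = 2π·f = 2π·1830 = 1.15e+04 rad/s.
Step 2 — Component impedances:
  Z1: Z = 1/(jωC) = -j/(ω·C) = 0 - j47.01 Ω
  Z2: Z = R = 4700 Ω
  Z3: Z = 1/(jωC) = -j/(ω·C) = 0 - j2.332e+04 Ω
Step 3 — With the output port shorted to ground, the output series arm Z2 runs from the junction to ground; the shunt arm Z3 also runs from the junction to ground. They appear in parallel: Z3 || Z2 = 4516 - j910.4 Ω.
Step 4 — Series with input arm Z1: Z_in = Z1 + (Z3 || Z2) = 4516 - j957.4 Ω = 4617∠-12.0° Ω.
Step 5 — Source phasor: V = 24∠-88.9° V = 0.4607 - j24 V.
Step 6 — Current: I = V / Z = 0.001175 - j0.005064 A = 0.005198∠-76.9° A.
Step 7 — Complex power: S = V·I* = 0.122 - j0.02587 VA.
Step 8 — Real power: P = Re(S) = 0.122 W.
Step 9 — Reactive power: Q = Im(S) = -0.02587 VAR.
Step 10 — Apparent power: |S| = 0.1248 VA.
Step 11 — Power factor: PF = P/|S| = 0.9783 (leading).

(a) P = 0.122 W  (b) Q = -0.02587 VAR  (c) S = 0.1248 VA  (d) PF = 0.9783 (leading)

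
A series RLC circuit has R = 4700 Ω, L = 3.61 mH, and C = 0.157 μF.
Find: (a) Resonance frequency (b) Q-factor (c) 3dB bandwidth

Step 1 — Resonance condition Im(Z)=0 gives ω₀ = 1/√(LC).
Step 2 — ω₀ = 1/√(0.00361·1.57e-07) = 4.2e+04 rad/s.
Step 3 — f₀ = ω₀/(2π) = 6685 Hz.
Step 4 — Series Q: Q = ω₀L/R = 4.2e+04·0.00361/4700 = 0.03226.
Step 5 — 3dB bandwidth: Δω = ω₀/Q = 1.302e+06 rad/s; BW = Δω/(2π) = 2.072e+05 Hz.

(a) f₀ = 6685 Hz  (b) Q = 0.03226  (c) BW = 2.072e+05 Hz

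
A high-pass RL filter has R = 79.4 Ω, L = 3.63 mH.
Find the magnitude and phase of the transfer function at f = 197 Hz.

Step 1 — Angular frequency: ω = 2π·197 = 1238 rad/s.
Step 2 — Transfer function: H(jω) = jωL/(R + jωL).
Step 3 — Numerator jωL = j·4.493; denominator R + jωL = 79.4 + j4.493.
Step 4 — H = 0.003192 + j0.05641.
Step 5 — Magnitude: |H| = 0.0565 (-25.0 dB); phase: φ = 86.8°.

|H| = 0.0565 (-25.0 dB), φ = 86.8°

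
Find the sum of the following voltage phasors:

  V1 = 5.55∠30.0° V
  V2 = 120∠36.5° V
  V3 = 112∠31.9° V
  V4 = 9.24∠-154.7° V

Step 1 — Convert each phasor to rectangular form:
  V1 = 5.55·(cos(30.0°) + j·sin(30.0°)) = 4.806 + j2.775 V
  V2 = 120·(cos(36.5°) + j·sin(36.5°)) = 96.46 + j71.38 V
  V3 = 112·(cos(31.9°) + j·sin(31.9°)) = 95.08 + j59.19 V
  V4 = 9.24·(cos(-154.7°) + j·sin(-154.7°)) = -8.354 - j3.949 V
Step 2 — Sum components: V_total = 188 + j129.4 V.
Step 3 — Convert to polar: |V_total| = 228.2 V, ∠V_total = 34.5°.

V_total = 228.2∠34.5° V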